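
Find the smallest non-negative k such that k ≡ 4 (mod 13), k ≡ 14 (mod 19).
147

Using the Chinese Remainder Theorem:
M = product of moduli = 247
For equation 1: M_1 = 19, 19 ≡ 6 (mod 13), inverse of 19 mod 13 is 11 (check: 6 × 11 = 66 ≡ 1 (mod 13))
For equation 2: M_2 = 13, 13 ≡ 13 (mod 19), inverse of 13 mod 19 is 3 (check: 13 × 3 = 39 ≡ 1 (mod 19))
Combine: k ≡ Σ r_i×M_i×(M_i⁻¹ mod m_i) = 4×19×11 + 14×13×3 = 836 + 546 = 1382
1382 mod 247 = 147
k ≡ 147 (mod 247)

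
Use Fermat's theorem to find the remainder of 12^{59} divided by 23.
13

By Fermat's Little Theorem, a^(p-1) ≡ 1 (mod p) for prime p and gcd(a, p) = 1
Here p = 23, so 12^22 ≡ 1 (mod 23)
We can reduce the exponent: 59 mod 22 = 15
So 12^59 ≡ 12^15 (mod 23)
Computing: 12^15 mod 23 = 13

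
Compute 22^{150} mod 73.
27

Using successive squaring:
Binary expansion of 150: 10010110
Powers of 22 mod 73 (each is the square of the previous):
  22^1 ≡ 22 (mod 73)
  22^2 ≡ 22² = 484 ≡ 46 (mod 73)
  22^4 ≡ 46² = 2116 ≡ 72 (mod 73)
  22^8 ≡ 72² = 5184 ≡ 1 (mod 73)
  22^16 ≡ 1² = 1 ≡ 1 (mod 73)
  22^32 ≡ 1² = 1 ≡ 1 (mod 73)
  22^64 ≡ 1² = 1 ≡ 1 (mod 73)
  22^128 ≡ 1² = 1 ≡ 1 (mod 73)
150 = 128 + 16 + 4 + 2, so 22^150 = 22^128 × 22^16 × 22^4 × 22^2 ≡ 1 × 1 × 72 × 46 (mod 73)
Multiplying step by step:
  1 × 1 = 1 ≡ 1 (mod 73)
  1 × 72 = 72 ≡ 72 (mod 73)
  72 × 46 = 3312 ≡ 27 (mod 73)
Result: 22^150 ≡ 27 (mod 73)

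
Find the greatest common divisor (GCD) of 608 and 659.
1

Using the Euclidean algorithm:
608 = 0 × 659 + 608
659 = 1 × 608 + 51
608 = 11 × 51 + 47
51 = 1 × 47 + 4
47 = 11 × 4 + 3
4 = 1 × 3 + 1
3 = 3 × 1 + 0

GCD(608, 659) = 1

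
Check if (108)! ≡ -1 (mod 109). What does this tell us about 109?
(108)! mod 109 = 108. Since this equals -1 (mod 109), Wilson confirms 109 is prime.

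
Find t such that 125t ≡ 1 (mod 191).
125^(-1) ≡ 136 (mod 191). Verification: 125 × 136 = 17000 ≡ 1 (mod 191)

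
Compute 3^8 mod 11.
8 = 8 (binary 1000). Repeated squaring mod 11: 3^1 ≡ 3; 3^2 ≡ 3² = 9 ≡ 9; 3^4 ≡ 9² = 81 ≡ 4; 3^8 ≡ 4² = 16 ≡ 5. So 3^8 ≡ 5 (mod 11).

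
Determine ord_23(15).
Powers of 15 mod 23: 15^1≡15, 15^2≡18, 15^3≡17, 15^4≡2, 15^5≡7, 15^6≡13, 15^7≡11, 15^8≡4, 15^9≡14, 15^10≡3, 15^11≡22, 15^12≡8, 15^13≡5, 15^14≡6, 15^15≡21, 15^16≡16, 15^17≡10, 15^18≡12, 15^19≡19, 15^20≡9, 15^21≡20, 15^22≡1. Order = 22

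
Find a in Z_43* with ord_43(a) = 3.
6 has order 3 mod 43 since 6^{3} ≡ 1 (mod 43) and no smaller power works.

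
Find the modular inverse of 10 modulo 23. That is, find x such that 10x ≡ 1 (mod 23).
7

Using Extended Euclidean Algorithm:
gcd(10, 23) = 1
Bezout coefficients: 10 × 7 + 23 × -3 = 1
So 10 × 7 ≡ 1 (mod 23)
The inverse is 7 mod 23 = 7
Verification: 10 × 7 = 70 = 3 × 23 + 1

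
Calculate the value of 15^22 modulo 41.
Using repeated squaring. 22 = 16 + 4 + 2 (binary 10110). Repeated squaring mod 41: 15^1 ≡ 15; 15^2 ≡ 15² = 225 ≡ 20; 15^4 ≡ 20² = 400 ≡ 31; 15^8 ≡ 31² = 961 ≡ 18; 15^16 ≡ 18² = 324 ≡ 37. Multiply: 15^22 = 15^16 × 15^4 × 15^2 ≡ 37 × 31 × 20 (mod 41): 37 × 31 = 1147 ≡ 40; 40 × 20 = 800 ≡ 21. So 15^22 ≡ 21 (mod 41).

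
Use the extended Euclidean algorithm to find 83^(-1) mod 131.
Extended GCD: 83(30) + 131(-19) = 1. So 83^(-1) ≡ 30 ≡ 30 (mod 131). Verify: 83 × 30 = 2490 ≡ 1 (mod 131)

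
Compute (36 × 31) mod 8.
4

(36 × 31) = 1116
1116 mod 8 = 4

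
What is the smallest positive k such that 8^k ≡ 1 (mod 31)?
Powers of 8 mod 31: 8^1≡8, 8^2≡2, 8^3≡16, 8^4≡4, 8^5≡1. Order = 5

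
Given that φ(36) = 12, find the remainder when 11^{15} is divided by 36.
By Euler: 11^{12} ≡ 1 (mod 36) since gcd(11, 36) = 1. 15 = 1×12 + 3. So 11^{15} ≡ 11^{3} ≡ 35 (mod 36)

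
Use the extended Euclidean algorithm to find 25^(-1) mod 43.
Extended GCD: 25(-12) + 43(7) = 1. So 25^(-1) ≡ 31 ≡ 31 (mod 43). Verify: 25 × 31 = 775 ≡ 1 (mod 43)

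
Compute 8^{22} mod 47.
6

Using successive squaring:
Binary expansion of 22: 10110
Powers of 8 mod 47 (each is the square of the previous):
  8^1 ≡ 8 (mod 47)
  8^2 ≡ 8² = 64 ≡ 17 (mod 47)
  8^4 ≡ 17² = 289 ≡ 7 (mod 47)
  8^8 ≡ 7² = 49 ≡ 2 (mod 47)
  8^16 ≡ 2² = 4 ≡ 4 (mod 47)
22 = 16 + 4 + 2, so 8^22 = 8^16 × 8^4 × 8^2 ≡ 4 × 7 × 17 (mod 47)
Multiplying step by step:
  4 × 7 = 28 ≡ 28 (mod 47)
  28 × 17 = 476 ≡ 6 (mod 47)
Result: 8^22 ≡ 6 (mod 47)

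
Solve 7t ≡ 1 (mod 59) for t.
17

Using Extended Euclidean Algorithm:
gcd(7, 59) = 1
Bezout coefficients: 7 × 17 + 59 × -2 = 1
So 7 × 17 ≡ 1 (mod 59)
The inverse is 17 mod 59 = 17
Verification: 7 × 17 = 119 = 2 × 59 + 1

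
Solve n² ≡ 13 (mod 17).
The square roots of 13 mod 17 are 8 and 9. Verify: 8² = 64 ≡ 13 (mod 17)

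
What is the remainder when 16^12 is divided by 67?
Using repeated squaring. 12 = 8 + 4 (binary 1100). Repeated squaring mod 67: 16^1 ≡ 16; 16^2 ≡ 16² = 256 ≡ 55; 16^4 ≡ 55² = 3025 ≡ 10; 16^8 ≡ 10² = 100 ≡ 33. Multiply: 16^12 = 16^8 × 16^4 ≡ 33 × 10 (mod 67): 33 × 10 = 330 ≡ 62. So 16^12 ≡ 62 (mod 67).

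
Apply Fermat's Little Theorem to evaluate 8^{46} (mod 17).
4

By Fermat's Little Theorem, a^(p-1) ≡ 1 (mod p) for prime p and gcd(a, p) = 1
Here p = 17, so 8^16 ≡ 1 (mod 17)
We can reduce the exponent: 46 mod 16 = 14
So 8^46 ≡ 8^14 (mod 17)
Computing: 8^14 mod 17 = 4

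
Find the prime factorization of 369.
3^2 × 41

Divide by primes starting from smallest:
369 ÷ 3 = 123
123 ÷ 3 = 41
41 ÷ 41 = 1

369 = 3^2 × 41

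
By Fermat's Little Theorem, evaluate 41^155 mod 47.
By Fermat: 41^{46} ≡ 1 (mod 47). 155 = 3×46 + 17. So 41^{155} ≡ 41^{17} ≡ 22 (mod 47)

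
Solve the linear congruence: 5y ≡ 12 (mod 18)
6

Since gcd(5, 18) = 1 divides 12, a solution exists.
Multiply both sides by the inverse of 5 mod 18:
  5^(-1) mod 18 = 11
  x ≡ 11 × 12 ≡ 132 ≡ 6 (mod 18)
Verification: 5 × 6 = 30 = 1 × 18 + 12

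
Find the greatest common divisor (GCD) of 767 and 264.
1

Using the Euclidean algorithm:
767 = 2 × 264 + 239
264 = 1 × 239 + 25
239 = 9 × 25 + 14
25 = 1 × 14 + 11
14 = 1 × 11 + 3
11 = 3 × 3 + 2
3 = 1 × 2 + 1
2 = 2 × 1 + 0

GCD(767, 264) = 1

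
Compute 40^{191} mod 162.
142

Using successive squaring:
Binary expansion of 191: 10111111
Powers of 40 mod 162 (each is the square of the previous):
  40^1 ≡ 40 (mod 162)
  40^2 ≡ 40² = 1600 ≡ 142 (mod 162)
  40^4 ≡ 142² = 20164 ≡ 76 (mod 162)
  40^8 ≡ 76² = 5776 ≡ 106 (mod 162)
  40^16 ≡ 106² = 11236 ≡ 58 (mod 162)
  40^32 ≡ 58² = 3364 ≡ 124 (mod 162)
  40^64 ≡ 124² = 15376 ≡ 148 (mod 162)
  40^128 ≡ 148² = 21904 ≡ 34 (mod 162)
191 = 128 + 32 + 16 + 8 + 4 + 2 + 1, so 40^191 = 40^128 × 40^32 × 40^16 × 40^8 × 40^4 × 40^2 × 40^1 ≡ 34 × 124 × 58 × 106 × 76 × 142 × 40 (mod 162)
Multiplying step by step:
  34 × 124 = 4216 ≡ 4 (mod 162)
  4 × 58 = 232 ≡ 70 (mod 162)
  70 × 106 = 7420 ≡ 130 (mod 162)
  130 × 76 = 9880 ≡ 160 (mod 162)
  160 × 142 = 22720 ≡ 40 (mod 162)
  40 × 40 = 1600 ≡ 142 (mod 162)
Result: 40^191 ≡ 142 (mod 162)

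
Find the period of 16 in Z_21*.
Powers of 16 mod 21: 16^1≡16, 16^2≡4, 16^3≡1. Order = 3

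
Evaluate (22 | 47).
(22/47) = 22^{23} mod 47 = -1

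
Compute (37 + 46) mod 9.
2

(37 + 46) = 83
83 mod 9 = 2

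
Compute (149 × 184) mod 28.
4

(149 × 184) = 27416
27416 mod 28 = 4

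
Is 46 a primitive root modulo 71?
No

To verify, check if 46^(70/q) ≢ 1 (mod 71) for each prime divisor q of 70
Divisors of 70 = 70: [1, 2, 5, 7, 10, 14, 35, 70]
  46^(70/2) = 46^35 ≡ 70 (mod 71)
  46^(70/5) = 46^14 ≡ 54 (mod 71)
  46^(70/7) = 46^10 ≡ 1 (mod 71)
Conclusion: 46 is not a primitive root modulo 71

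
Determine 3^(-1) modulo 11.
3^(-1) ≡ 4 (mod 11). Verification: 3 × 4 = 12 ≡ 1 (mod 11)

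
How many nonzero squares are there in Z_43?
For prime 43, there are (p-1)/2 = (43-1)/2 = 21 quadratic residues (excluding 0).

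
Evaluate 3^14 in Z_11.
Using Fermat: 3^{10} ≡ 1 (mod 11). 14 ≡ 4 (mod 10). So 3^{14} ≡ 3^{4} ≡ 4 (mod 11)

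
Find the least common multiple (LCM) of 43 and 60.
2580

First find GCD(43, 60) using the Euclidean algorithm:
43 = 0 × 60 + 43
60 = 1 × 43 + 17
43 = 2 × 17 + 9
17 = 1 × 9 + 8
9 = 1 × 8 + 1
8 = 8 × 1 + 0
GCD(43, 60) = 1

LCM formula: LCM(a, b) = (a × b) / GCD(a, b)
LCM(43, 60) = (43 × 60) / 1
LCM(43, 60) = 2580 / 1
LCM(43, 60) = 2580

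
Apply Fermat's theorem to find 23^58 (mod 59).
By Fermat's Little Theorem, 23^{58} ≡ 1 (mod 59) since 59 is prime and gcd(23, 59) = 1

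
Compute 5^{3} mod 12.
5

Using successive squaring:
Binary expansion of 3: 11
Powers of 5 mod 12 (each is the square of the previous):
  5^1 ≡ 5 (mod 12)
  5^2 ≡ 5² = 25 ≡ 1 (mod 12)
3 = 2 + 1, so 5^3 = 5^2 × 5^1 ≡ 1 × 5 (mod 12)
Multiplying step by step:
  1 × 5 = 5 ≡ 5 (mod 12)
Result: 5^3 ≡ 5 (mod 12)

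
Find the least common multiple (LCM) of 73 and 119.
8687

First find GCD(73, 119) using the Euclidean algorithm:
73 = 0 × 119 + 73
119 = 1 × 73 + 46
73 = 1 × 46 + 27
46 = 1 × 27 + 19
27 = 1 × 19 + 8
19 = 2 × 8 + 3
8 = 2 × 3 + 2
3 = 1 × 2 + 1
2 = 2 × 1 + 0
GCD(73, 119) = 1

LCM formula: LCM(a, b) = (a × b) / GCD(a, b)
LCM(73, 119) = (73 × 119) / 1
LCM(73, 119) = 8687 / 1
LCM(73, 119) = 8687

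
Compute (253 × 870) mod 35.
30

(253 × 870) = 220110
220110 mod 35 = 30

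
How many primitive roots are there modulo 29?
Number of primitive roots mod 29 = φ(28) = 12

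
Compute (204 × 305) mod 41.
23

(204 × 305) = 62220
62220 mod 41 = 23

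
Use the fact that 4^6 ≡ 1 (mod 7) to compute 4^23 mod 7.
By Fermat: 4^{6} ≡ 1 (mod 7). 23 = 3×6 + 5. So 4^{23} ≡ 4^{5} ≡ 2 (mod 7)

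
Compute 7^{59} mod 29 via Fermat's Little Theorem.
24

By Fermat's Little Theorem, a^(p-1) ≡ 1 (mod p) for prime p and gcd(a, p) = 1
Here p = 29, so 7^28 ≡ 1 (mod 29)
We can reduce the exponent: 59 mod 28 = 3
So 7^59 ≡ 7^3 (mod 29)
Computing: 7^3 mod 29 = 24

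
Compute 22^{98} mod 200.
64

Using successive squaring:
Binary expansion of 98: 1100010
Powers of 22 mod 200 (each is the square of the previous):
  22^1 ≡ 22 (mod 200)
  22^2 ≡ 22² = 484 ≡ 84 (mod 200)
  22^4 ≡ 84² = 7056 ≡ 56 (mod 200)
  22^8 ≡ 56² = 3136 ≡ 136 (mod 200)
  22^16 ≡ 136² = 18496 ≡ 96 (mod 200)
  22^32 ≡ 96² = 9216 ≡ 16 (mod 200)
  22^64 ≡ 16² = 256 ≡ 56 (mod 200)
98 = 64 + 32 + 2, so 22^98 = 22^64 × 22^32 × 22^2 ≡ 56 × 16 × 84 (mod 200)
Multiplying step by step:
  56 × 16 = 896 ≡ 96 (mod 200)
  96 × 84 = 8064 ≡ 64 (mod 200)
Result: 22^98 ≡ 64 (mod 200)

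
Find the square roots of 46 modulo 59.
The square roots of 46 mod 59 are 20 and 39. Verify: 20² = 400 ≡ 46 (mod 59)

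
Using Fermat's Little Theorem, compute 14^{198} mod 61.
1

By Fermat's Little Theorem, a^(p-1) ≡ 1 (mod p) for prime p and gcd(a, p) = 1
Here p = 61, so 14^60 ≡ 1 (mod 61)
We can reduce the exponent: 198 mod 60 = 18
So 14^198 ≡ 14^18 (mod 61)
Computing: 14^18 mod 61 = 1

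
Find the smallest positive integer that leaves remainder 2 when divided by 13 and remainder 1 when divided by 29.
M = 13 × 29 = 377. M₁ = 29, y₁ ≡ 9 (mod 13). M₂ = 13, y₂ ≡ 9 (mod 29). t = 2×29×9 + 1×13×9 ≡ 262 (mod 377). The smallest positive such number is 262.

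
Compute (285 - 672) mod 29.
19

(285 - 672) = -387
-387 mod 29 = 19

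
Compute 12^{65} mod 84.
24

Using successive squaring:
Binary expansion of 65: 1000001
Powers of 12 mod 84 (each is the square of the previous):
  12^1 ≡ 12 (mod 84)
  12^2 ≡ 12² = 144 ≡ 60 (mod 84)
  12^4 ≡ 60² = 3600 ≡ 72 (mod 84)
  12^8 ≡ 72² = 5184 ≡ 60 (mod 84)
  12^16 ≡ 60² = 3600 ≡ 72 (mod 84)
  12^32 ≡ 72² = 5184 ≡ 60 (mod 84)
  12^64 ≡ 60² = 3600 ≡ 72 (mod 84)
65 = 64 + 1, so 12^65 = 12^64 × 12^1 ≡ 72 × 12 (mod 84)
Multiplying step by step:
  72 × 12 = 864 ≡ 24 (mod 84)
Result: 12^65 ≡ 24 (mod 84)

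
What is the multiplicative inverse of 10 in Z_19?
10^(-1) ≡ 2 (mod 19). Verification: 10 × 2 = 20 ≡ 1 (mod 19)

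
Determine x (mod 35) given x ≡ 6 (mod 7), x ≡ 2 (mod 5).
27

Using the Chinese Remainder Theorem:
M = product of moduli = 35
For equation 1: M_1 = 5, 5 ≡ 5 (mod 7), inverse of 5 mod 7 is 3 (check: 5 × 3 = 15 ≡ 1 (mod 7))
For equation 2: M_2 = 7, 7 ≡ 2 (mod 5), inverse of 7 mod 5 is 3 (check: 2 × 3 = 6 ≡ 1 (mod 5))
Combine: x ≡ Σ r_i×M_i×(M_i⁻¹ mod m_i) = 6×5×3 + 2×7×3 = 90 + 42 = 132
132 mod 35 = 27
x ≡ 27 (mod 35)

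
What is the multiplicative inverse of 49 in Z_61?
5

Using Extended Euclidean Algorithm:
gcd(49, 61) = 1
Bezout coefficients: 49 × 5 + 61 × -4 = 1
So 49 × 5 ≡ 1 (mod 61)
The inverse is 5 mod 61 = 5
Verification: 49 × 5 = 245 = 4 × 61 + 1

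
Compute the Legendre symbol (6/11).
(6/11) = 6^{5} mod 11 = -1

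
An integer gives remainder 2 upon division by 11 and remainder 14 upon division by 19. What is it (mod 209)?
M = 11 × 19 = 209. M₁ = 19, y₁ ≡ 7 (mod 11). M₂ = 11, y₂ ≡ 7 (mod 19). z = 2×19×7 + 14×11×7 ≡ 90 (mod 209). The smallest positive such number is 90.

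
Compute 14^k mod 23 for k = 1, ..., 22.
g^1, g^2, ..., g^{22} mod 23: {14, 12, 7, 6, 15, 3, 19, 13, 21, 18, 22, 9, 11, 16, 17, 8, 20, 4, 10, 2, 5, 1}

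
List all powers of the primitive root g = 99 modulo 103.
g^1, g^2, ..., g^{102} mod 103: {99, 16, 39, 50, 6, 79, 96, 28, 94, 36, 62, 61, 65, 49, 10, 63, 57, 81, 88, 60, 69, 33, 74, 13, 51, 2, 95, 32, 78, 100, 12, 55, 89, 56, 85, 72, 21, 19, 27, 98, 20, 23, 11, 59, 73, 17, 35, 66, 45, 26, 102, 4, 87, 64, 53, 97, 24, 7, 75, 9, 67, 41, 42, 38, 54, 93, 40, 46, 22, 15, 43, 34, 70, 29, 90, 52, 101, 8, 71, 25, 3, 91, 48, 14, 47, 18, 31, 82, 84, 76, 5, 83, 80, 92, 44, 30, 86, 68, 37, 58, 77, 1}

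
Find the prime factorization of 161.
7 × 23

Divide by primes starting from smallest:
161 ÷ 7 = 23
23 ÷ 23 = 1

161 = 7 × 23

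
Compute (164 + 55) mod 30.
9

(164 + 55) = 219
219 mod 30 = 9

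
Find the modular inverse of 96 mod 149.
96^(-1) ≡ 104 (mod 149). Verification: 96 × 104 = 9984 ≡ 1 (mod 149)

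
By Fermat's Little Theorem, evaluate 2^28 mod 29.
By Fermat's Little Theorem, 2^{28} ≡ 1 (mod 29) since 29 is prime and gcd(2, 29) = 1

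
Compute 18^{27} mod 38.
18

Using successive squaring:
Binary expansion of 27: 11011
Powers of 18 mod 38 (each is the square of the previous):
  18^1 ≡ 18 (mod 38)
  18^2 ≡ 18² = 324 ≡ 20 (mod 38)
  18^4 ≡ 20² = 400 ≡ 20 (mod 38)
  18^8 ≡ 20² = 400 ≡ 20 (mod 38)
  18^16 ≡ 20² = 400 ≡ 20 (mod 38)
27 = 16 + 8 + 2 + 1, so 18^27 = 18^16 × 18^8 × 18^2 × 18^1 ≡ 20 × 20 × 20 × 18 (mod 38)
Multiplying step by step:
  20 × 20 = 400 ≡ 20 (mod 38)
  20 × 20 = 400 ≡ 20 (mod 38)
  20 × 18 = 360 ≡ 18 (mod 38)
Result: 18^27 ≡ 18 (mod 38)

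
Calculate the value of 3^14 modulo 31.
Using repeated squaring. 14 = 8 + 4 + 2 (binary 1110). Repeated squaring mod 31: 3^1 ≡ 3; 3^2 ≡ 3² = 9 ≡ 9; 3^4 ≡ 9² = 81 ≡ 19; 3^8 ≡ 19² = 361 ≡ 20. Multiply: 3^14 = 3^8 × 3^4 × 3^2 ≡ 20 × 19 × 9 (mod 31): 20 × 19 = 380 ≡ 8; 8 × 9 = 72 ≡ 10. So 3^14 ≡ 10 (mod 31).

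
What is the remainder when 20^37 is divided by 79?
Using repeated squaring. 37 = 32 + 4 + 1 (binary 100101). Repeated squaring mod 79: 20^1 ≡ 20; 20^2 ≡ 20² = 400 ≡ 5; 20^4 ≡ 5² = 25 ≡ 25; 20^8 ≡ 25² = 625 ≡ 72; 20^16 ≡ 72² = 5184 ≡ 49; 20^32 ≡ 49² = 2401 ≡ 31. Multiply: 20^37 = 20^32 × 20^4 × 20^1 ≡ 31 × 25 × 20 (mod 79): 31 × 25 = 775 ≡ 64; 64 × 20 = 1280 ≡ 16. So 20^37 ≡ 16 (mod 79).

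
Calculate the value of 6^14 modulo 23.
Using repeated squaring. 14 = 8 + 4 + 2 (binary 1110). Repeated squaring mod 23: 6^1 ≡ 6; 6^2 ≡ 6² = 36 ≡ 13; 6^4 ≡ 13² = 169 ≡ 8; 6^8 ≡ 8² = 64 ≡ 18. Multiply: 6^14 = 6^8 × 6^4 × 6^2 ≡ 18 × 8 × 13 (mod 23): 18 × 8 = 144 ≡ 6; 6 × 13 = 78 ≡ 9. So 6^14 ≡ 9 (mod 23).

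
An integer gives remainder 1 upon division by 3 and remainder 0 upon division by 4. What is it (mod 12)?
M = 3 × 4 = 12. M₁ = 4, y₁ ≡ 1 (mod 3). M₂ = 3, y₂ ≡ 3 (mod 4). x = 1×4×1 + 0×3×3 ≡ 4 (mod 12). The smallest positive such number is 4.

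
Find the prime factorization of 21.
3 × 7

Divide by primes starting from smallest:
21 ÷ 3 = 7
7 ÷ 7 = 1

21 = 3 × 7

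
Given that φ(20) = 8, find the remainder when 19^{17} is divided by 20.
By Euler: 19^{8} ≡ 1 (mod 20) since gcd(19, 20) = 1. 17 = 2×8 + 1. So 19^{17} ≡ 19^{1} ≡ 19 (mod 20)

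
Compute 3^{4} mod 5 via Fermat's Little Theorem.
1

By Fermat's Little Theorem, a^(p-1) ≡ 1 (mod p) for prime p and gcd(a, p) = 1
Here p = 5, so 3^4 ≡ 1 (mod 5)
We can reduce the exponent: 4 mod 4 = 0
So 3^4 ≡ 3^0 (mod 5)
Computing: 3^0 mod 5 = 1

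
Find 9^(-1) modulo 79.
44

Using Extended Euclidean Algorithm:
gcd(9, 79) = 1
Bezout coefficients: 9 × -35 + 79 × 4 = 1
So 9 × -35 ≡ 1 (mod 79)
The inverse is -35 mod 79 = 44
Verification: 9 × 44 = 396 = 5 × 79 + 1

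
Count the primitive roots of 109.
36

The number of primitive roots modulo p is φ(p-1) = φ(108)
φ(108) = 36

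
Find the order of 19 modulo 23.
Powers of 19 mod 23: 19^1≡19, 19^2≡16, 19^3≡5, 19^4≡3, 19^5≡11, 19^6≡2, 19^7≡15, 19^8≡9, 19^9≡10, 19^10≡6, 19^11≡22, 19^12≡4, 19^13≡7, 19^14≡18, 19^15≡20, 19^16≡12, 19^17≡21, 19^18≡8, 19^19≡14, 19^20≡13, 19^21≡17, 19^22≡1. Order = 22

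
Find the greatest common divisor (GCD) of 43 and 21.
1

Using the Euclidean algorithm:
43 = 2 × 21 + 1
21 = 21 × 1 + 0

GCD(43, 21) = 1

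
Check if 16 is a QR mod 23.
By Euler's criterion: 16^{11} ≡ 1 (mod 23). Since this equals 1, 16 is a QR.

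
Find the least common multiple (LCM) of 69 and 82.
5658

First find GCD(69, 82) using the Euclidean algorithm:
69 = 0 × 82 + 69
82 = 1 × 69 + 13
69 = 5 × 13 + 4
13 = 3 × 4 + 1
4 = 4 × 1 + 0
GCD(69, 82) = 1

LCM formula: LCM(a, b) = (a × b) / GCD(a, b)
LCM(69, 82) = (69 × 82) / 1
LCM(69, 82) = 5658 / 1
LCM(69, 82) = 5658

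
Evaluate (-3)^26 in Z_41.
Using repeated squaring. (-3) ≡ 38 (mod 41). 26 = 16 + 8 + 2 (binary 11010). Repeated squaring mod 41: 38^1 ≡ 38; 38^2 ≡ 38² = 1444 ≡ 9; 38^4 ≡ 9² = 81 ≡ 40; 38^8 ≡ 40² = 1600 ≡ 1; 38^16 ≡ 1² = 1 ≡ 1. Multiply: (-3)^26 ≡ 38^16 × 38^8 × 38^2 ≡ 1 × 1 × 9 (mod 41): 1 × 1 = 1 ≡ 1; 1 × 9 = 9 ≡ 9. So (-3)^26 ≡ 9 (mod 41).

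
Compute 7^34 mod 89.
Using repeated squaring. 34 = 32 + 2 (binary 100010). Repeated squaring mod 89: 7^1 ≡ 7; 7^2 ≡ 7² = 49 ≡ 49; 7^4 ≡ 49² = 2401 ≡ 87; 7^8 ≡ 87² = 7569 ≡ 4; 7^16 ≡ 4² = 16 ≡ 16; 7^32 ≡ 16² = 256 ≡ 78. Multiply: 7^34 = 7^32 × 7^2 ≡ 78 × 49 (mod 89): 78 × 49 = 3822 ≡ 84. So 7^34 ≡ 84 (mod 89).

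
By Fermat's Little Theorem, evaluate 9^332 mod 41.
By Fermat: 9^{40} ≡ 1 (mod 41). 332 ≡ 12 (mod 40). So 9^{332} ≡ 9^{12} ≡ 1 (mod 41)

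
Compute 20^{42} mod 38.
20

Using successive squaring:
Binary expansion of 42: 101010
Powers of 20 mod 38 (each is the square of the previous):
  20^1 ≡ 20 (mod 38)
  20^2 ≡ 20² = 400 ≡ 20 (mod 38)
  20^4 ≡ 20² = 400 ≡ 20 (mod 38)
  20^8 ≡ 20² = 400 ≡ 20 (mod 38)
  20^16 ≡ 20² = 400 ≡ 20 (mod 38)
  20^32 ≡ 20² = 400 ≡ 20 (mod 38)
42 = 32 + 8 + 2, so 20^42 = 20^32 × 20^8 × 20^2 ≡ 20 × 20 × 20 (mod 38)
Multiplying step by step:
  20 × 20 = 400 ≡ 20 (mod 38)
  20 × 20 = 400 ≡ 20 (mod 38)
Result: 20^42 ≡ 20 (mod 38)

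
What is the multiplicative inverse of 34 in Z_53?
39

Using Extended Euclidean Algorithm:
gcd(34, 53) = 1
Bezout coefficients: 34 × -14 + 53 × 9 = 1
So 34 × -14 ≡ 1 (mod 53)
The inverse is -14 mod 53 = 39
Verification: 34 × 39 = 1326 = 25 × 53 + 1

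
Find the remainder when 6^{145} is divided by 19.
By Fermat: 6^{18} ≡ 1 (mod 19). 145 = 8×18 + 1. So 6^{145} ≡ 6^{1} ≡ 6 (mod 19)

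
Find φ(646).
288

Prime factorization: 646 = 2 × 17 × 19
Using the formula φ(n) = n × Π(1 - 1/p) for each prime factor p:
φ(646) = 646 × (1 - 1/2) × (1 - 1/17) × (1 - 1/19)
φ(646) = 288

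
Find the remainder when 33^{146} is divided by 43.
By Fermat: 33^{42} ≡ 1 (mod 43). 146 = 3×42 + 20. So 33^{146} ≡ 33^{20} ≡ 13 (mod 43)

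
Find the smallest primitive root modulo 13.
2

A primitive root g modulo p has order p-1 = 12
Prime divisors of 12: [2, 3]
g is a primitive root iff g^(12/q) ≢ 1 (mod 13) for each prime divisor q
Testing small values:
  g = 2: 2^6 ≡ 12, 2^4 ≡ 3 (mod 13) → none is 1, primitive root!
The smallest primitive root is 2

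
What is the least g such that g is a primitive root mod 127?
p - 1 = 126 has prime divisors 2, 3, 7. h is a primitive root mod 127 iff h^(126/q) ≢ 1 (mod 127) for each such q.
h = 2: 2^63 ≡ 1, 2^42 ≡ 1, 2^18 ≡ 16 (mod 127); 2^63 ≡ 1, so not a primitive root.
h = 3: 3^63 ≡ 126, 3^42 ≡ 107, 3^18 ≡ 4 (mod 127); none is 1, so 3 has order 126 and is a primitive root.
The smallest primitive root mod 127 is g = 3.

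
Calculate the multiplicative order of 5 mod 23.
Powers of 5 mod 23: 5^1≡5, 5^2≡2, 5^3≡10, 5^4≡4, 5^5≡20, 5^6≡8, 5^7≡17, 5^8≡16, 5^9≡11, 5^10≡9, 5^11≡22, 5^12≡18, 5^13≡21, 5^14≡13, 5^15≡19, 5^16≡3, 5^17≡15, 5^18≡6, 5^19≡7, 5^20≡12, 5^21≡14, 5^22≡1. Order = 22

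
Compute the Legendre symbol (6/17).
(6/17) = 6^{8} mod 17 = -1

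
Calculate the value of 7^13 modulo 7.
Using repeated squaring. 7 ≡ 0 (mod 7). 13 = 8 + 4 + 1 (binary 1101). Repeated squaring mod 7: 0^1 ≡ 0; 0^2 ≡ 0² = 0 ≡ 0; 0^4 ≡ 0² = 0 ≡ 0; 0^8 ≡ 0² = 0 ≡ 0. Multiply: 7^13 ≡ 0^8 × 0^4 × 0^1 ≡ 0 × 0 × 0 (mod 7): 0 × 0 = 0 ≡ 0; 0 × 0 = 0 ≡ 0. So 7^13 ≡ 0 (mod 7).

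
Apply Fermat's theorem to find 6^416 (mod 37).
By Fermat: 6^{36} ≡ 1 (mod 37). 416 ≡ 20 (mod 36). So 6^{416} ≡ 6^{20} ≡ 1 (mod 37)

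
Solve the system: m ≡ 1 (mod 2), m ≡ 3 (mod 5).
M = 2 × 5 = 10. M₁ = 5, y₁ ≡ 1 (mod 2). M₂ = 2, y₂ ≡ 3 (mod 5). m = 1×5×1 + 3×2×3 ≡ 3 (mod 10)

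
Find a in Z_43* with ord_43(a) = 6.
7 has order 6 mod 43 since 7^{6} ≡ 1 (mod 43) and no smaller power works.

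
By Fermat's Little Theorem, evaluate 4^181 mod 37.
By Fermat: 4^{36} ≡ 1 (mod 37). 181 = 5×36 + 1. So 4^{181} ≡ 4^{1} ≡ 4 (mod 37)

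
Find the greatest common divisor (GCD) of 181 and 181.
181

Using the Euclidean algorithm:
181 = 1 × 181 + 0

GCD(181, 181) = 181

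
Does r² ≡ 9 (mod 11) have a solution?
By Euler's criterion: 9^{5} ≡ 1 (mod 11). Since this equals 1, 9 is a QR.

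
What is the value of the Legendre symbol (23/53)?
(23/53) = 23^{26} mod 53 = -1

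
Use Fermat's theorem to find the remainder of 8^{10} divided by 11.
1

By Fermat's Little Theorem, a^(p-1) ≡ 1 (mod p) for prime p and gcd(a, p) = 1
Here p = 11, so 8^10 ≡ 1 (mod 11)
We can reduce the exponent: 10 mod 10 = 0
So 8^10 ≡ 8^0 (mod 11)
Computing: 8^0 mod 11 = 1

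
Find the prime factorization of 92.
2^2 × 23

Divide by primes starting from smallest:
92 ÷ 2 = 46
46 ÷ 2 = 23
23 ÷ 23 = 1

92 = 2^2 × 23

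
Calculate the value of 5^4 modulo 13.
4 = 4 (binary 100). Repeated squaring mod 13: 5^1 ≡ 5; 5^2 ≡ 5² = 25 ≡ 12; 5^4 ≡ 12² = 144 ≡ 1. So 5^4 ≡ 1 (mod 13).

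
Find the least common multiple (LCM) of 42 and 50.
1050

First find GCD(42, 50) using the Euclidean algorithm:
42 = 0 × 50 + 42
50 = 1 × 42 + 8
42 = 5 × 8 + 2
8 = 4 × 2 + 0
GCD(42, 50) = 2

LCM formula: LCM(a, b) = (a × b) / GCD(a, b)
LCM(42, 50) = (42 × 50) / 2
LCM(42, 50) = 2100 / 2
LCM(42, 50) = 1050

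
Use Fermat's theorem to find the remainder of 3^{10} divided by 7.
4

By Fermat's Little Theorem, a^(p-1) ≡ 1 (mod p) for prime p and gcd(a, p) = 1
Here p = 7, so 3^6 ≡ 1 (mod 7)
We can reduce the exponent: 10 mod 6 = 4
So 3^10 ≡ 3^4 (mod 7)
Computing: 3^4 mod 7 = 4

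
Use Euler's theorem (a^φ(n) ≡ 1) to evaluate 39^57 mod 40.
By Euler: 39^{16} ≡ 1 (mod 40) since gcd(39, 40) = 1. 57 = 3×16 + 9. So 39^{57} ≡ 39^{9} ≡ 39 (mod 40)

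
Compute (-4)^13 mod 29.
Using repeated squaring. (-4) ≡ 25 (mod 29). 13 = 8 + 4 + 1 (binary 1101). Repeated squaring mod 29: 25^1 ≡ 25; 25^2 ≡ 25² = 625 ≡ 16; 25^4 ≡ 16² = 256 ≡ 24; 25^8 ≡ 24² = 576 ≡ 25. Multiply: (-4)^13 ≡ 25^8 × 25^4 × 25^1 ≡ 25 × 24 × 25 (mod 29): 25 × 24 = 600 ≡ 20; 20 × 25 = 500 ≡ 7. So (-4)^13 ≡ 7 (mod 29).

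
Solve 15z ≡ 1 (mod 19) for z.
15^(-1) ≡ 14 (mod 19). Verification: 15 × 14 = 210 ≡ 1 (mod 19)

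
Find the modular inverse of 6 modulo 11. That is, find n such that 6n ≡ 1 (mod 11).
2

Using Extended Euclidean Algorithm:
gcd(6, 11) = 1
Bezout coefficients: 6 × 2 + 11 × -1 = 1
So 6 × 2 ≡ 1 (mod 11)
The inverse is 2 mod 11 = 2
Verification: 6 × 2 = 12 = 1 × 11 + 1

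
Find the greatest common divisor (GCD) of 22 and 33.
11

Using the Euclidean algorithm:
22 = 0 × 33 + 22
33 = 1 × 22 + 11
22 = 2 × 11 + 0

GCD(22, 33) = 11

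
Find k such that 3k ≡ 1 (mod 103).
3^(-1) ≡ 69 (mod 103). Verification: 3 × 69 = 207 ≡ 1 (mod 103)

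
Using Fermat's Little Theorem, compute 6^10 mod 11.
By Fermat's Little Theorem, 6^{10} ≡ 1 (mod 11) since 11 is prime and gcd(6, 11) = 1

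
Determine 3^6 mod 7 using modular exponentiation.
6 = 4 + 2 (binary 110). Repeated squaring mod 7: 3^1 ≡ 3; 3^2 ≡ 3² = 9 ≡ 2; 3^4 ≡ 2² = 4 ≡ 4. Multiply: 3^6 = 3^4 × 3^2 ≡ 4 × 2 (mod 7): 4 × 2 = 8 ≡ 1. So 3^6 ≡ 1 (mod 7).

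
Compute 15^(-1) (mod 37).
15^(-1) ≡ 5 (mod 37). Verification: 15 × 5 = 75 ≡ 1 (mod 37)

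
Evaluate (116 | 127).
(116/127) = 116^{63} mod 127 = -1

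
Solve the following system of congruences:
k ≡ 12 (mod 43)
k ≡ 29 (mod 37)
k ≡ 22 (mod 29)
399

Using the Chinese Remainder Theorem:
M = product of moduli = 46139
For equation 1: M_1 = 1073, 1073 ≡ 41 (mod 43), inverse of 1073 mod 43 is 21 (check: 41 × 21 = 861 ≡ 1 (mod 43))
For equation 2: M_2 = 1247, 1247 ≡ 26 (mod 37), inverse of 1247 mod 37 is 10 (check: 26 × 10 = 260 ≡ 1 (mod 37))
For equation 3: M_3 = 1591, 1591 ≡ 25 (mod 29), inverse of 1591 mod 29 is 7 (check: 25 × 7 = 175 ≡ 1 (mod 29))
Combine: k ≡ Σ r_i×M_i×(M_i⁻¹ mod m_i) = 12×1073×21 + 29×1247×10 + 22×1591×7 = 270396 + 361630 + 245014 = 877040
877040 mod 46139 = 399
k ≡ 399 (mod 46139)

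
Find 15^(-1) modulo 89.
6

Using Extended Euclidean Algorithm:
gcd(15, 89) = 1
Bezout coefficients: 15 × 6 + 89 × -1 = 1
So 15 × 6 ≡ 1 (mod 89)
The inverse is 6 mod 89 = 6
Verification: 15 × 6 = 90 = 1 × 89 + 1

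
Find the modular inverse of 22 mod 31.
22^(-1) ≡ 24 (mod 31). Verification: 22 × 24 = 528 ≡ 1 (mod 31)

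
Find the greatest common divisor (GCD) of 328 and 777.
1

Using the Euclidean algorithm:
328 = 0 × 777 + 328
777 = 2 × 328 + 121
328 = 2 × 121 + 86
121 = 1 × 86 + 35
86 = 2 × 35 + 16
35 = 2 × 16 + 3
16 = 5 × 3 + 1
3 = 3 × 1 + 0

GCD(328, 777) = 1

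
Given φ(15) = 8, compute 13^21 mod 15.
By Euler: 13^{8} ≡ 1 (mod 15) since gcd(13, 15) = 1. 21 = 2×8 + 5. So 13^{21} ≡ 13^{5} ≡ 13 (mod 15)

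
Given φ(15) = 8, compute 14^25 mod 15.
By Euler: 14^{8} ≡ 1 (mod 15) since gcd(14, 15) = 1. 25 = 3×8 + 1. So 14^{25} ≡ 14^{1} ≡ 14 (mod 15)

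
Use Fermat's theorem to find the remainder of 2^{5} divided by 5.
2

By Fermat's Little Theorem, a^(p-1) ≡ 1 (mod p) for prime p and gcd(a, p) = 1
Here p = 5, so 2^4 ≡ 1 (mod 5)
We can reduce the exponent: 5 mod 4 = 1
So 2^5 ≡ 2^1 (mod 5)
Computing: 2^1 mod 5 = 2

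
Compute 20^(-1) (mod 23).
15

Using Extended Euclidean Algorithm:
gcd(20, 23) = 1
Bezout coefficients: 20 × -8 + 23 × 7 = 1
So 20 × -8 ≡ 1 (mod 23)
The inverse is -8 mod 23 = 15
Verification: 20 × 15 = 300 = 13 × 23 + 1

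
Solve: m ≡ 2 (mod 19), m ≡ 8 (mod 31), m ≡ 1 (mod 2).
M = 19 × 31 × 2 = 1178. M₁ = 62, y₁ ≡ 4 (mod 19). M₂ = 38, y₂ ≡ 9 (mod 31). M₃ = 589, y₃ ≡ 1 (mod 2). m = 2×62×4 + 8×38×9 + 1×589×1 ≡ 287 (mod 1178)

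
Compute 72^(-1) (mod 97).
31

Using Extended Euclidean Algorithm:
gcd(72, 97) = 1
Bezout coefficients: 72 × 31 + 97 × -23 = 1
So 72 × 31 ≡ 1 (mod 97)
The inverse is 31 mod 97 = 31
Verification: 72 × 31 = 2232 = 23 × 97 + 1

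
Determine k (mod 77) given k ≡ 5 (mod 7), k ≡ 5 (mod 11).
5

Using the Chinese Remainder Theorem:
M = product of moduli = 77
For equation 1: M_1 = 11, 11 ≡ 4 (mod 7), inverse of 11 mod 7 is 2 (check: 4 × 2 = 8 ≡ 1 (mod 7))
For equation 2: M_2 = 7, 7 ≡ 7 (mod 11), inverse of 7 mod 11 is 8 (check: 7 × 8 = 56 ≡ 1 (mod 11))
Combine: k ≡ Σ r_i×M_i×(M_i⁻¹ mod m_i) = 5×11×2 + 5×7×8 = 110 + 280 = 390
390 mod 77 = 5
k ≡ 5 (mod 77)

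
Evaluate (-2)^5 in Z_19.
(-2) ≡ 17 (mod 19). 5 = 4 + 1 (binary 101). Repeated squaring mod 19: 17^1 ≡ 17; 17^2 ≡ 17² = 289 ≡ 4; 17^4 ≡ 4² = 16 ≡ 16. Multiply: (-2)^5 ≡ 17^4 × 17^1 ≡ 16 × 17 (mod 19): 16 × 17 = 272 ≡ 6. So (-2)^5 ≡ 6 (mod 19).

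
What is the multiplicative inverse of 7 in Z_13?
2

Using Extended Euclidean Algorithm:
gcd(7, 13) = 1
Bezout coefficients: 7 × 2 + 13 × -1 = 1
So 7 × 2 ≡ 1 (mod 13)
The inverse is 2 mod 13 = 2
Verification: 7 × 2 = 14 = 1 × 13 + 1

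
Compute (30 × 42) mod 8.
4

(30 × 42) = 1260
1260 mod 8 = 4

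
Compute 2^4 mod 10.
4 = 4 (binary 100). Repeated squaring mod 10: 2^1 ≡ 2; 2^2 ≡ 2² = 4 ≡ 4; 2^4 ≡ 4² = 16 ≡ 6. So 2^4 ≡ 6 (mod 10).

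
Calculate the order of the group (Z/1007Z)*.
936

Prime factorization: 1007 = 19 × 53
Using the formula φ(n) = n × Π(1 - 1/p) for each prime factor p:
φ(1007) = 1007 × (1 - 1/19) × (1 - 1/53)
φ(1007) = 936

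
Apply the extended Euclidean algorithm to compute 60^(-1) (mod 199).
Extended GCD: 60(-63) + 199(19) = 1. So 60^(-1) ≡ 136 ≡ 136 (mod 199). Verify: 60 × 136 = 8160 ≡ 1 (mod 199)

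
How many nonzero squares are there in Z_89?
For prime 89, there are (p-1)/2 = (89-1)/2 = 44 quadratic residues (excluding 0).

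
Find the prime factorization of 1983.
3 × 661

Divide by primes starting from smallest:
1983 ÷ 3 = 661
661 ÷ 661 = 1

1983 = 3 × 661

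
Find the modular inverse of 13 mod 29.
13^(-1) ≡ 9 (mod 29). Verification: 13 × 9 = 117 ≡ 1 (mod 29)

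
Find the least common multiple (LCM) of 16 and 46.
368

First find GCD(16, 46) using the Euclidean algorithm:
16 = 0 × 46 + 16
46 = 2 × 16 + 14
16 = 1 × 14 + 2
14 = 7 × 2 + 0
GCD(16, 46) = 2

LCM formula: LCM(a, b) = (a × b) / GCD(a, b)
LCM(16, 46) = (16 × 46) / 2
LCM(16, 46) = 736 / 2
LCM(16, 46) = 368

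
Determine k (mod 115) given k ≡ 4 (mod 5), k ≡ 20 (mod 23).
89

Using the Chinese Remainder Theorem:
M = product of moduli = 115
For equation 1: M_1 = 23, 23 ≡ 3 (mod 5), inverse of 23 mod 5 is 2 (check: 3 × 2 = 6 ≡ 1 (mod 5))
For equation 2: M_2 = 5, 5 ≡ 5 (mod 23), inverse of 5 mod 23 is 14 (check: 5 × 14 = 70 ≡ 1 (mod 23))
Combine: k ≡ Σ r_i×M_i×(M_i⁻¹ mod m_i) = 4×23×2 + 20×5×14 = 184 + 1400 = 1584
1584 mod 115 = 89
k ≡ 89 (mod 115)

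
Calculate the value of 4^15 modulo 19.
Using repeated squaring. 15 = 8 + 4 + 2 + 1 (binary 1111). Repeated squaring mod 19: 4^1 ≡ 4; 4^2 ≡ 4² = 16 ≡ 16; 4^4 ≡ 16² = 256 ≡ 9; 4^8 ≡ 9² = 81 ≡ 5. Multiply: 4^15 = 4^8 × 4^4 × 4^2 × 4^1 ≡ 5 × 9 × 16 × 4 (mod 19): 5 × 9 = 45 ≡ 7; 7 × 16 = 112 ≡ 17; 17 × 4 = 68 ≡ 11. So 4^15 ≡ 11 (mod 19).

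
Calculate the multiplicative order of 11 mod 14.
Powers of 11 mod 14: 11^1≡11, 11^2≡9, 11^3≡1. Order = 3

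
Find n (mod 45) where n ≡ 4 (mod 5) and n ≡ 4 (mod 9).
M = 5 × 9 = 45. M₁ = 9, y₁ ≡ 4 (mod 5). M₂ = 5, y₂ ≡ 2 (mod 9). n = 4×9×4 + 4×5×2 ≡ 4 (mod 45)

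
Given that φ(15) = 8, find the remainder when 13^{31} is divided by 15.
By Euler: 13^{8} ≡ 1 (mod 15) since gcd(13, 15) = 1. 31 = 3×8 + 7. So 13^{31} ≡ 13^{7} ≡ 7 (mod 15)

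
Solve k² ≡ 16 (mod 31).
The square roots of 16 mod 31 are 4 and 27. Verify: 4² = 16 ≡ 16 (mod 31)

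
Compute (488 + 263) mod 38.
29

(488 + 263) = 751
751 mod 38 = 29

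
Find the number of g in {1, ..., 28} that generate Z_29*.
Number of primitive roots mod 29 = φ(28) = 12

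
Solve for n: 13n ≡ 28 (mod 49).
21

Since gcd(13, 49) = 1 divides 28, a solution exists.
Multiply both sides by the inverse of 13 mod 49:
  13^(-1) mod 49 = 34
  x ≡ 34 × 28 ≡ 952 ≡ 21 (mod 49)
Verification: 13 × 21 = 273 = 5 × 49 + 28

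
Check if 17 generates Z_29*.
p - 1 = 28 has prime divisors 2, 7. Check 17^(28/q) mod 29 for each: 17^(28/2) = 17^14 ≡ 28, 17^(28/7) = 17^4 ≡ 1 (mod 29). Since 17^4 ≡ 1 (mod 29), the order of 17 divides 4 (in fact the order is 4) ≠ 28, so it is not a primitive root.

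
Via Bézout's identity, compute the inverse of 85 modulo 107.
Extended GCD: 85(34) + 107(-27) = 1. So 85^(-1) ≡ 34 ≡ 34 (mod 107). Verify: 85 × 34 = 2890 ≡ 1 (mod 107)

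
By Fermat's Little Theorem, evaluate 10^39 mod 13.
By Fermat: 10^{12} ≡ 1 (mod 13). 39 = 3×12 + 3. So 10^{39} ≡ 10^{3} ≡ 12 (mod 13)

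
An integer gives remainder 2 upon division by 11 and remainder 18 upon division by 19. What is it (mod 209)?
M = 11 × 19 = 209. M₁ = 19, y₁ ≡ 7 (mod 11). M₂ = 11, y₂ ≡ 7 (mod 19). y = 2×19×7 + 18×11×7 ≡ 189 (mod 209). The smallest positive such number is 189.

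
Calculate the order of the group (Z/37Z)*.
36

Prime factorization: 37 = 37
Using the formula φ(n) = n × Π(1 - 1/p) for each prime factor p:
φ(37) = 37 × (1 - 1/37)
φ(37) = 36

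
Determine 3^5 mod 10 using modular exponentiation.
5 = 4 + 1 (binary 101). Repeated squaring mod 10: 3^1 ≡ 3; 3^2 ≡ 3² = 9 ≡ 9; 3^4 ≡ 9² = 81 ≡ 1. Multiply: 3^5 = 3^4 × 3^1 ≡ 1 × 3 (mod 10): 1 × 3 = 3 ≡ 3. So 3^5 ≡ 3 (mod 10).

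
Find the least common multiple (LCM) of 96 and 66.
1056

First find GCD(96, 66) using the Euclidean algorithm:
96 = 1 × 66 + 30
66 = 2 × 30 + 6
30 = 5 × 6 + 0
GCD(96, 66) = 6

LCM formula: LCM(a, b) = (a × b) / GCD(a, b)
LCM(96, 66) = (96 × 66) / 6
LCM(96, 66) = 6336 / 6
LCM(96, 66) = 1056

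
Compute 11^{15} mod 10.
1

Using successive squaring:
Binary expansion of 15: 1111
Powers of 11 mod 10 (each is the square of the previous):
  11^1 ≡ 1 (mod 10)
  11^2 ≡ 1² = 1 ≡ 1 (mod 10)
  11^4 ≡ 1² = 1 ≡ 1 (mod 10)
  11^8 ≡ 1² = 1 ≡ 1 (mod 10)
15 = 8 + 4 + 2 + 1, so 11^15 = 11^8 × 11^4 × 11^2 × 11^1 ≡ 1 × 1 × 1 × 1 (mod 10)
Multiplying step by step:
  1 × 1 = 1 ≡ 1 (mod 10)
  1 × 1 = 1 ≡ 1 (mod 10)
  1 × 1 = 1 ≡ 1 (mod 10)
Result: 11^15 ≡ 1 (mod 10)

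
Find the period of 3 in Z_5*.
Powers of 3 mod 5: 3^1≡3, 3^2≡4, 3^3≡2, 3^4≡1. Order = 4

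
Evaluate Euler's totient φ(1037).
960

Prime factorization: 1037 = 17 × 61
Using the formula φ(n) = n × Π(1 - 1/p) for each prime factor p:
φ(1037) = 1037 × (1 - 1/17) × (1 - 1/61)
φ(1037) = 960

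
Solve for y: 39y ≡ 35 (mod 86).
45

Since gcd(39, 86) = 1 divides 35, a solution exists.
Multiply both sides by the inverse of 39 mod 86:
  39^(-1) mod 86 = 75
  x ≡ 75 × 35 ≡ 2625 ≡ 45 (mod 86)
Verification: 39 × 45 = 1755 = 20 × 86 + 35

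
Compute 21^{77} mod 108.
81

Using successive squaring:
Binary expansion of 77: 1001101
Powers of 21 mod 108 (each is the square of the previous):
  21^1 ≡ 21 (mod 108)
  21^2 ≡ 21² = 441 ≡ 9 (mod 108)
  21^4 ≡ 9² = 81 ≡ 81 (mod 108)
  21^8 ≡ 81² = 6561 ≡ 81 (mod 108)
  21^16 ≡ 81² = 6561 ≡ 81 (mod 108)
  21^32 ≡ 81² = 6561 ≡ 81 (mod 108)
  21^64 ≡ 81² = 6561 ≡ 81 (mod 108)
77 = 64 + 8 + 4 + 1, so 21^77 = 21^64 × 21^8 × 21^4 × 21^1 ≡ 81 × 81 × 81 × 21 (mod 108)
Multiplying step by step:
  81 × 81 = 6561 ≡ 81 (mod 108)
  81 × 81 = 6561 ≡ 81 (mod 108)
  81 × 21 = 1701 ≡ 81 (mod 108)
Result: 21^77 ≡ 81 (mod 108)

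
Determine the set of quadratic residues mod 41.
QRs mod 41: {1, 2, 4, 5, 8, 9, 10, 16, 18, 20, 21, 23, 25, 31, 32, 33, 36, 37, 39, 40}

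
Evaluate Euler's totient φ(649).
580

Prime factorization: 649 = 11 × 59
Using the formula φ(n) = n × Π(1 - 1/p) for each prime factor p:
φ(649) = 649 × (1 - 1/11) × (1 - 1/59)
φ(649) = 580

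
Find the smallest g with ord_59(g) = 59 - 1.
p - 1 = 58 has prime divisors 2, 29. h is a primitive root mod 59 iff h^(58/q) ≢ 1 (mod 59) for each such q.
h = 2: 2^29 ≡ 58, 2^2 ≡ 4 (mod 59); none is 1, so 2 has order 58 and is a primitive root.
The smallest primitive root mod 59 is g = 2.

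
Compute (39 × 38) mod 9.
6

(39 × 38) = 1482
1482 mod 9 = 6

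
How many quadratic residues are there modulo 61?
For prime 61, there are (p-1)/2 = (61-1)/2 = 30 quadratic residues (excluding 0).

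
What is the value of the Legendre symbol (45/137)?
(45/137) = 45^{68} mod 137 = -1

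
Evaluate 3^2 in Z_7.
2 = 2 (binary 10). Repeated squaring mod 7: 3^1 ≡ 3; 3^2 ≡ 3² = 9 ≡ 2. So 3^2 ≡ 2 (mod 7).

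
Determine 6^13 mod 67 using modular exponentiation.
Using repeated squaring. 13 = 8 + 4 + 1 (binary 1101). Repeated squaring mod 67: 6^1 ≡ 6; 6^2 ≡ 6² = 36 ≡ 36; 6^4 ≡ 36² = 1296 ≡ 23; 6^8 ≡ 23² = 529 ≡ 60. Multiply: 6^13 = 6^8 × 6^4 × 6^1 ≡ 60 × 23 × 6 (mod 67): 60 × 23 = 1380 ≡ 40; 40 × 6 = 240 ≡ 39. So 6^13 ≡ 39 (mod 67).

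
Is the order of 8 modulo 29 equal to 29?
No, the actual order is 28, not 29.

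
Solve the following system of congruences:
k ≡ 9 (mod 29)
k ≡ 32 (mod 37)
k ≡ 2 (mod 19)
6766

Using the Chinese Remainder Theorem:
M = product of moduli = 20387
For equation 1: M_1 = 703, 703 ≡ 7 (mod 29), inverse of 703 mod 29 is 25 (check: 7 × 25 = 175 ≡ 1 (mod 29))
For equation 2: M_2 = 551, 551 ≡ 33 (mod 37), inverse of 551 mod 37 is 9 (check: 33 × 9 = 297 ≡ 1 (mod 37))
For equation 3: M_3 = 1073, 1073 ≡ 9 (mod 19), inverse of 1073 mod 19 is 17 (check: 9 × 17 = 153 ≡ 1 (mod 19))
Combine: k ≡ Σ r_i×M_i×(M_i⁻¹ mod m_i) = 9×703×25 + 32×551×9 + 2×1073×17 = 158175 + 158688 + 36482 = 353345
353345 mod 20387 = 6766
k ≡ 6766 (mod 20387)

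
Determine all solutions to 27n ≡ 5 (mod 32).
31

Since gcd(27, 32) = 1 divides 5, a solution exists.
Multiply both sides by the inverse of 27 mod 32:
  27^(-1) mod 32 = 19
  x ≡ 19 × 5 ≡ 95 ≡ 31 (mod 32)
Verification: 27 × 31 = 837 = 26 × 32 + 5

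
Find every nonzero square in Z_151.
QRs mod 151: {1, 2, 4, 5, 8, 9, 10, 11, 16, 17, 18, 19, 20, 21, 22, 25, 29, 31, 32, 34, 36, 37, 38, 39, 40, 42, 43, 44, 45, 47, 49, 50, 55, 58, 59, 62, 64, 68, 69, 72, 74, 76, 78, 80, 81, 84, 85, 86, 88, 90, 91, 94, 95, 97, 98, 99, 100, 103, 105, 110, 116, 118, 121, 123, 124, 125, 127, 128, 136, 137, 138, 139, 144, 145, 148}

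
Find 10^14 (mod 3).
Using Fermat: 10^{2} ≡ 1 (mod 3). 14 ≡ 0 (mod 2). So 10^{14} ≡ 10^{0} ≡ 1 (mod 3)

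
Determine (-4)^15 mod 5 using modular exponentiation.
Using Fermat: (-4)^{4} ≡ 1 (mod 5). 15 ≡ 3 (mod 4). So (-4)^{15} ≡ (-4)^{3} ≡ 1 (mod 5)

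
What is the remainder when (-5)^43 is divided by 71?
Using repeated squaring. (-5) ≡ 66 (mod 71). 43 = 32 + 8 + 2 + 1 (binary 101011). Repeated squaring mod 71: 66^1 ≡ 66; 66^2 ≡ 66² = 4356 ≡ 25; 66^4 ≡ 25² = 625 ≡ 57; 66^8 ≡ 57² = 3249 ≡ 54; 66^16 ≡ 54² = 2916 ≡ 5; 66^32 ≡ 5² = 25 ≡ 25. Multiply: (-5)^43 ≡ 66^32 × 66^8 × 66^2 × 66^1 ≡ 25 × 54 × 25 × 66 (mod 71): 25 × 54 = 1350 ≡ 1; 1 × 25 = 25 ≡ 25; 25 × 66 = 1650 ≡ 17. So (-5)^43 ≡ 17 (mod 71).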